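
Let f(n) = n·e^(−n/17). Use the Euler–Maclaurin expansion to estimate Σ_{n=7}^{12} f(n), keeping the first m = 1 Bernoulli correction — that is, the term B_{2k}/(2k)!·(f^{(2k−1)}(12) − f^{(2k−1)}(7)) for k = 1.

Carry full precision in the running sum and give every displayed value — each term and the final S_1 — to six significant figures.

The integral term ∫_7^12 x·e^(−x/17) dx = 26.9112.
½[f(7) + f(12)] = ½[4.63736 + 5.92407] = 5.28072.
Integral + boundary = 32.1919.
Order-1 term: 1/12 · (0.145198 − 0.389694) = -0.0203747.

S_1 ≈ 32.1716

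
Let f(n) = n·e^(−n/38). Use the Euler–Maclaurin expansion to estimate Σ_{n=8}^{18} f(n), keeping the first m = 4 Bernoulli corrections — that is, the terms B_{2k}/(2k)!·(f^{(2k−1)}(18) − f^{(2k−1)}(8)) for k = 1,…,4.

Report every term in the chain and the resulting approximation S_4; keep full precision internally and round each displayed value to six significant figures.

S_4 ≈ 99.8609

∫_8^18 x·e^(−x/38) dx evaluates to 91.0419.
Boundary: ½(f(8) + f(18)) = ½(6.48126 + 11.2087) = 8.84497.
So far: 99.8869.
Order-1 term: 1/12 · (0.327739 − 0.639598) = -0.0259883.
Running total after k=1: 99.8609.
Order-2 term: −1/720 · (0.00108944 − 0.00156504) = 6.60556e-07.
Running total after k=2: 99.8609.
Order-3 term: 1/30240 · (1.35174e-06 − 1.86090e-06) = -1.68374e-11.
Running total after k=3: 99.8609.
Order-4 term: −1/1209600 · (1.34973e-09 − 1.82686e-09) = 3.94446e-16.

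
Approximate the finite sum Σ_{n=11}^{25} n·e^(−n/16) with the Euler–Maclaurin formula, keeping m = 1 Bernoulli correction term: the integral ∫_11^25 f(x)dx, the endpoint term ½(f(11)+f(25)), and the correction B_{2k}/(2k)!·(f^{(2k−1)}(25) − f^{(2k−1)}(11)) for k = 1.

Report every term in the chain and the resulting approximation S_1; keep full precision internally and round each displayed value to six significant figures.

S_1 ≈ 85.0810

The integral term ∫_11^25 x·e^(−x/16) dx = 79.7182.
Endpoint term: (f(11) + f(25))/2 = (5.53115 + 5.24028)/2 = 5.38572.
Integral + boundary = 85.1039.
Order-1 term: 1/12 · (-0.117906 − 0.157135) = -0.0229201.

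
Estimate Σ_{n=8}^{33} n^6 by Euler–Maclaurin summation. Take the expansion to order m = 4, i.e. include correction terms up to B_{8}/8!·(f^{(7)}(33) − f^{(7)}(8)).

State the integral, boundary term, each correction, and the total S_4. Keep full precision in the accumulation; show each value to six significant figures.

S_4 ≈ 6.75346e+09

Integral: ∫_8^33 x^6 dx = 6.08805e+09.
Boundary: ½(f(8) + f(33)) = ½(262144 + 1.29147e+09) = 6.45865e+08.
So far: 6.73391e+09.
k=1: B_{2}/(2)! × [f^{(1)}(33) − f^{(1)}(8)] = 1/12 × (2.34812e+08 − 196608) = 1.95513e+07.
After k=1: 6.75347e+09.
k=2: B_{4}/(4)! × [f^{(3)}(33) − f^{(3)}(8)] = −1/720 × (4.31244e+06 − 61440.0) = -5904.17.
After k=2: 6.75346e+09.
k=3: B_{6}/(6)! × [f^{(5)}(33) − f^{(5)}(8)] = 1/30240 × (23760.0 − 5760.00) = 0.595238.
After k=3: 6.75346e+09.
k=4: B_{8}/(8)! × [f^{(7)}(33) − f^{(7)}(8)] = −1/1209600 × (0.00000 − 0.00000) = 0.00000.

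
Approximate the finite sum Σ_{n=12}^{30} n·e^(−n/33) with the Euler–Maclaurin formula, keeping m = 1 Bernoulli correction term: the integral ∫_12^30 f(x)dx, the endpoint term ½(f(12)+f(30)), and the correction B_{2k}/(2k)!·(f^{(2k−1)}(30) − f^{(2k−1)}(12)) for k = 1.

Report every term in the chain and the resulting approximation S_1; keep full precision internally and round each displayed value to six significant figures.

∫_12^30 x·e^(−x/33) dx evaluates to 194.680.
Endpoint term: (f(12) + f(30))/2 = (8.34173 + 12.0867)/2 = 10.2142.
Integral + boundary = 204.894.
k=1: B_{2}/(2)! × [f^{(1)}(30) − f^{(1)}(12)] = 1/12 × (0.0366264 − 0.442364) = -0.0338115.

S_1 ≈ 204.860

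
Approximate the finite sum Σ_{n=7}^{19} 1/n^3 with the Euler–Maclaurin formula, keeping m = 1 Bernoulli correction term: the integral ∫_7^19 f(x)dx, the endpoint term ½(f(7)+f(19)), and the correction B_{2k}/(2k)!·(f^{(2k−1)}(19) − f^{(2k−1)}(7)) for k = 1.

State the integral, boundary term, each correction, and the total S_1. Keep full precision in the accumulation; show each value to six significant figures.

Integral: ∫_7^19 1/x^3 dx = 0.00881904.
Endpoint term: (f(7) + f(19))/2 = (0.00291545 + 0.000145794)/2 = 0.00153062.
Running total after boundary: 0.0103497.
Order-1 term: 1/12 · (-2.30201e-05 − (-0.00124948)) = 0.000102205.

S_1 ≈ 0.0104519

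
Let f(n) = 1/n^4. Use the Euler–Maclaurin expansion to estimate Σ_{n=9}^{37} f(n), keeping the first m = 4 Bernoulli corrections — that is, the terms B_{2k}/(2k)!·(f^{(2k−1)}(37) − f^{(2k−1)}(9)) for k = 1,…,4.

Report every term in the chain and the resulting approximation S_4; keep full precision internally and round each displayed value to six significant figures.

S_4 ≈ 0.000532747

∫_9^37 1/x^4 dx evaluates to 0.000450667.
Boundary: ½(f(9) + f(37)) = ½(0.000152416 + 5.33572e-07) = 7.64747e-05.
Integral + boundary = 0.000527141.
Order-1 term: 1/12 · (-5.76835e-08 − (-6.77404e-05)) = 5.64022e-06.
Partial sum through k=1: 0.000532782.
Order-2 term: −1/720 · (-1.26406e-09 − (-2.50890e-05)) = -3.48441e-08.
Partial sum through k=2: 0.000532747.
Order-3 term: 1/30240 · (-5.17075e-11 − (-1.73455e-05)) = 5.73593e-10.
Partial sum through k=3: 0.000532747.
Order-4 term: −1/1209600 · (-3.39933e-12 − (-1.92728e-05)) = -1.59332e-11.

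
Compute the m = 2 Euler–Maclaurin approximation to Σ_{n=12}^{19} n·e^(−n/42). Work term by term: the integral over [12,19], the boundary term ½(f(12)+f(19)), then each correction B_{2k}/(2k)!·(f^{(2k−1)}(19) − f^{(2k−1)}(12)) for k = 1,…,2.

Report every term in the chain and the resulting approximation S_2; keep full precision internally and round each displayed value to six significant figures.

S_2 ≈ 85.1683

Integral: ∫_12^19 x·e^(−x/42) dx = 74.6321.
½[f(12) + f(19)] = ½[9.01773 + 12.0861] = 10.5519.
Running total after boundary: 85.1840.
Correction k=1: B_{2}/2! · (f^{(1)}(19) − f^{(1)}(12)) = 1/12 · (0.348347 − 0.536769) = -0.0157019.
Running total after k=1: 85.1683.
Correction k=2: B_{4}/4! · (f^{(3)}(19) − f^{(3)}(12)) = −1/720 · (0.000918691 − 0.00115631) = 3.30021e-07.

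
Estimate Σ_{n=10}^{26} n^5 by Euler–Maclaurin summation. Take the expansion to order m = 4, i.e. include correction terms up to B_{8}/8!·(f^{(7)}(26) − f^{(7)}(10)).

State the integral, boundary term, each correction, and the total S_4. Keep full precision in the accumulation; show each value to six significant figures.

Integral: ∫_10^26 x^5 dx = 5.13193e+07.
Boundary: ½(f(10) + f(26)) = ½(100000 + 1.18814e+07) = 5.99069e+06.
Integral + boundary = 5.73100e+07.
k=1: B_{2}/(2)! × [f^{(1)}(26) − f^{(1)}(10)] = 1/12 × (2.28488e+06 − 50000.0) = 186240.
Partial sum through k=1: 5.74962e+07.
k=2: B_{4}/(4)! × [f^{(3)}(26) − f^{(3)}(10)] = −1/720 × (40560.0 − 6000.00) = -48.0000.
Partial sum through k=2: 5.74962e+07.
k=3: B_{6}/(6)! × [f^{(5)}(26) − f^{(5)}(10)] = 1/30240 × (120.000 − 120.000) = 0.00000.
Partial sum through k=3: 5.74962e+07.
k=4: B_{8}/(8)! × [f^{(7)}(26) − f^{(7)}(10)] = −1/1209600 × (0.00000 − 0.00000) = 0.00000.

S_4 ≈ 5.74962e+07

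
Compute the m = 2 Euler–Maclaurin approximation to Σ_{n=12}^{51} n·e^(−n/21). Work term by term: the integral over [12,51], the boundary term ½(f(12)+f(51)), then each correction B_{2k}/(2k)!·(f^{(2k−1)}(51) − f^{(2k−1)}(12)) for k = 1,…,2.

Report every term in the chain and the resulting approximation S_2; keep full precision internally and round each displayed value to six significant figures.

S_2 ≈ 263.653

Integral: ∫_12^51 x·e^(−x/21) dx = 258.048.
Boundary: ½(f(12) + f(51)) = ½(6.77662 + 4.49630) = 5.63646.
Integral + boundary = 263.684.
Order-1 term: 1/12 · (-0.125947 − 0.242022) = -0.0306641.
Partial sum through k=1: 263.653.
Order-2 term: −1/720 · (0.000114237 − 0.00310988) = 4.16062e-06.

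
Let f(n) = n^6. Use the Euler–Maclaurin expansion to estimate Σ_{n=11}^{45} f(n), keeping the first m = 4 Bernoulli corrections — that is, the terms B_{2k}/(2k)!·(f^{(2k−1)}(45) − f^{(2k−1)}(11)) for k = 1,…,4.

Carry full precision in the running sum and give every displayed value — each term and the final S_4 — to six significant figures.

The integral term ∫_11^45 x^6 dx = 5.33786e+10.
½[f(11) + f(45)] = ½[1.77156e+06 + 8.30377e+09] = 4.15277e+09.
So far: 5.75313e+10.
Correction k=1: B_{2}/2! · (f^{(1)}(45) − f^{(1)}(11)) = 1/12 · (1.10717e+09 − 966306) = 9.21835e+07.
Partial sum through k=1: 5.76235e+10.
Correction k=2: B_{4}/4! · (f^{(3)}(45) − f^{(3)}(11)) = −1/720 · (1.09350e+07 − 159720) = -14965.7.
Partial sum through k=2: 5.76235e+10.
Correction k=3: B_{6}/6! · (f^{(5)}(45) − f^{(5)}(11)) = 1/30240 · (32400.0 − 7920.00) = 0.809524.
Partial sum through k=3: 5.76235e+10.
Correction k=4: B_{8}/8! · (f^{(7)}(45) − f^{(7)}(11)) = −1/1209600 · (0.00000 − 0.00000) = 0.00000.

S_4 ≈ 5.76235e+10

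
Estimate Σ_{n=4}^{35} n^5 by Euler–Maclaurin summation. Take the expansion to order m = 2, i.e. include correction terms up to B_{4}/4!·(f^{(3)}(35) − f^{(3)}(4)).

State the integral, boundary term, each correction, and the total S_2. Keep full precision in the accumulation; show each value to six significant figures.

S_2 ≈ 3.33263e+08

Integral: ∫_4^35 x^5 dx = 3.06377e+08.
½[f(4) + f(35)] = ½[1024.00 + 5.25219e+07] = 2.62614e+07.
So far: 3.32638e+08.
Correction k=1: B_{2}/2! · (f^{(1)}(35) − f^{(1)}(4)) = 1/12 · (7.50312e+06 − 1280.00) = 625154.
Running total after k=1: 3.33264e+08.
Correction k=2: B_{4}/4! · (f^{(3)}(35) − f^{(3)}(4)) = −1/720 · (73500.0 − 960.000) = -100.750.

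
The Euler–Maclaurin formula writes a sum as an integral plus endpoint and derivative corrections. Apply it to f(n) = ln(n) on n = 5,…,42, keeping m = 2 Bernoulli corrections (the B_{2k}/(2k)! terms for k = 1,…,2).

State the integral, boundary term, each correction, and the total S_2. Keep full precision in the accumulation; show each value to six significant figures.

S_2 ≈ 114.594

∫_5^42 ln(x) dx evaluates to 111.935.
Endpoint term: (f(5) + f(42))/2 = (1.60944 + 3.73767)/2 = 2.67355.
Integral + boundary = 114.608.
k=1: B_{2}/(2)! × [f^{(1)}(42) − f^{(1)}(5)] = 1/12 × (0.0238095 − 0.200000) = -0.0146825.
Running total after k=1: 114.594.
k=2: B_{4}/(4)! × [f^{(3)}(42) − f^{(3)}(5)] = −1/720 × (2.69949e-05 − 0.0160000) = 2.21847e-05.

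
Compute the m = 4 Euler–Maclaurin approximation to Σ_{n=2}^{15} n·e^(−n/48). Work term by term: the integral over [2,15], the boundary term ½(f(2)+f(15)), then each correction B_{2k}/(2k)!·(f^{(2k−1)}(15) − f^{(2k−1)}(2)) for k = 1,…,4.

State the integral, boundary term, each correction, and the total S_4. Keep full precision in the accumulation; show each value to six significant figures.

S_4 ≈ 96.0607

Integral: ∫_2^15 x·e^(−x/48) dx = 89.6490.
½[f(2) + f(15)] = ½[1.91838 + 10.9742] = 6.44631.
Running total after boundary: 96.0953.
k=1: B_{2}/(2)! × [f^{(1)}(15) − f^{(1)}(2)] = 1/12 × (0.502986 − 0.919223) = -0.0346865.
Partial sum through k=1: 96.0607.
k=2: B_{4}/(4)! × [f^{(3)}(15) − f^{(3)}(2)] = −1/720 × (0.000853393 − 0.00123160) = 5.25285e-07.
Partial sum through k=2: 96.0607.
k=3: B_{6}/(6)! × [f^{(5)}(15) − f^{(5)}(2)] = 1/30240 × (6.46040e-07 − 8.95932e-07) = -8.26364e-12.
Partial sum through k=3: 96.0607.
k=4: B_{8}/(8)! × [f^{(7)}(15) − f^{(7)}(2)] = −1/1209600 × (4.00036e-10 − 5.45710e-10) = 1.20432e-16.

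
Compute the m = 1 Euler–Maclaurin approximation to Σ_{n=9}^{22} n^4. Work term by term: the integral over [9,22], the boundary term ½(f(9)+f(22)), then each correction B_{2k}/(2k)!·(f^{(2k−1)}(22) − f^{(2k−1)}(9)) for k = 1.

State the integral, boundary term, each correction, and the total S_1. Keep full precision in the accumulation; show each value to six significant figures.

∫_9^22 x^4 dx evaluates to 1.01892e+06.
Boundary: ½(f(9) + f(22)) = ½(6561.00 + 234256) = 120408.
Integral + boundary = 1.13933e+06.
k=1: B_{2}/(2)! × [f^{(1)}(22) − f^{(1)}(9)] = 1/12 × (42592.0 − 2916.00) = 3306.33.

S_1 ≈ 1.14263e+06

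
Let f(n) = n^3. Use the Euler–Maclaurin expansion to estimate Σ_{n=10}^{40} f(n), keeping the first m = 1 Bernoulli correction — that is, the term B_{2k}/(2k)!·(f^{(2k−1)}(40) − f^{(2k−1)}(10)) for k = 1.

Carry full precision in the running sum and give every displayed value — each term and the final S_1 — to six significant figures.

The integral term ∫_10^40 x^3 dx = 637500.
Endpoint term: (f(10) + f(40))/2 = (1000.00 + 64000.0)/2 = 32500.0.
Running total after boundary: 670000.
Order-1 term: 1/12 · (4800.00 − 300.000) = 375.000.

S_1 ≈ 670375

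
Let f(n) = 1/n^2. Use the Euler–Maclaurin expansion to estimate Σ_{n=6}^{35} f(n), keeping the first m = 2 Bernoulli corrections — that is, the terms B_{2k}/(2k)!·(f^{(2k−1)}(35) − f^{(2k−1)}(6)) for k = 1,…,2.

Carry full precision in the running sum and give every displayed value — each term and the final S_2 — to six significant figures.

S_2 ≈ 0.153156

∫_6^35 1/x^2 dx evaluates to 0.138095.
½[f(6) + f(35)] = ½[0.0277778 + 0.000816327] = 0.0142971.
Integral + boundary = 0.152392.
k=1: B_{2}/(2)! × [f^{(1)}(35) − f^{(1)}(6)] = 1/12 × (-4.66472e-05 − (-0.00925926)) = 0.000767718.
After k=1: 0.153160.
k=2: B_{4}/(4)! × [f^{(3)}(35) − f^{(3)}(6)] = −1/720 × (-4.56952e-07 − (-0.00308642)) = -4.28606e-06.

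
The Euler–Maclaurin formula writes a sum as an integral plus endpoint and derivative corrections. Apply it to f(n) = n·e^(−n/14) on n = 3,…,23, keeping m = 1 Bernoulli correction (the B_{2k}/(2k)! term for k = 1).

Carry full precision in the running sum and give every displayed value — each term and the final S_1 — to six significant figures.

∫_3^23 x·e^(−x/14) dx evaluates to 91.8990.
Boundary: ½(f(3) + f(23)) = ½(2.42135 + 4.44881) = 3.43508.
Integral + boundary = 95.3341.
Order-1 term: 1/12 · (-0.124346 − 0.634164) = -0.0632091.

S_1 ≈ 95.2709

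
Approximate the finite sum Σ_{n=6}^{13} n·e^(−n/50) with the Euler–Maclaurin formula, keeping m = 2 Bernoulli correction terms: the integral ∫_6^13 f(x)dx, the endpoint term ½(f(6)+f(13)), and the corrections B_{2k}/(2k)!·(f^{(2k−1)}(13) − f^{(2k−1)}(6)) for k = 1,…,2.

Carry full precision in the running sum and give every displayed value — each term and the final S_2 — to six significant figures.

S_2 ≈ 62.2198

Integral: ∫_6^13 x·e^(−x/50) dx = 54.5647.
Boundary: ½(f(6) + f(13)) = ½(5.32152 + 10.0237) = 7.67260.
So far: 62.2373.
k=1: B_{2}/(2)! × [f^{(1)}(13) − f^{(1)}(6)] = 1/12 × (0.570578 − 0.780490) = -0.0174927.
Partial sum through k=1: 62.2198.
k=2: B_{4}/(4)! × [f^{(3)}(13) − f^{(3)}(6)] = −1/720 × (0.000845073 − 0.00102173) = 2.45361e-07.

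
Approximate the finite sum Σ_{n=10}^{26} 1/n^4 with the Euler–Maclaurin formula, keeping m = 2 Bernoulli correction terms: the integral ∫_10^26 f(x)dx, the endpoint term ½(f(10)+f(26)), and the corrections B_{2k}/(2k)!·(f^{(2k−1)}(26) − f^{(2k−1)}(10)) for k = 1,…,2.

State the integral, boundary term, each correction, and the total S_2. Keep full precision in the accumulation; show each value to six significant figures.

S_2 ≈ 0.000368751

The integral term ∫_10^26 1/x^4 dx = 0.000314368.
½[f(10) + f(26)] = ½[0.000100000 + 2.18830e-06] = 5.10941e-05.
Integral + boundary = 0.000365462.
Correction k=1: B_{2}/2! · (f^{(1)}(26) − f^{(1)}(10)) = 1/12 · (-3.36661e-07 − (-4.00000e-05)) = 3.30528e-06.
Partial sum through k=1: 0.000368768.
Correction k=2: B_{4}/4! · (f^{(3)}(26) − f^{(3)}(10)) = −1/720 · (-1.49406e-08 − (-1.20000e-05)) = -1.66459e-08.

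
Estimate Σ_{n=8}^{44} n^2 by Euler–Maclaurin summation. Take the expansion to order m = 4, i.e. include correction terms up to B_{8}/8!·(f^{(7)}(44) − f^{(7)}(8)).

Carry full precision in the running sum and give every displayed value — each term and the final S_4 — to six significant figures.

S_4 ≈ 29230.0

Integral: ∫_8^44 x^2 dx = 28224.0.
Endpoint term: (f(8) + f(44))/2 = (64.0000 + 1936.00)/2 = 1000.00.
So far: 29224.0.
Correction k=1: B_{2}/2! · (f^{(1)}(44) − f^{(1)}(8)) = 1/12 · (88.0000 − 16.0000) = 6.00000.
After k=1: 29230.0.
Correction k=2: B_{4}/4! · (f^{(3)}(44) − f^{(3)}(8)) = −1/720 · (0.00000 − 0.00000) = 0.00000.
After k=2: 29230.0.
Correction k=3: B_{6}/6! · (f^{(5)}(44) − f^{(5)}(8)) = 1/30240 · (0.00000 − 0.00000) = 0.00000.
After k=3: 29230.0.
Correction k=4: B_{8}/8! · (f^{(7)}(44) − f^{(7)}(8)) = −1/1209600 · (0.00000 − 0.00000) = 0.00000.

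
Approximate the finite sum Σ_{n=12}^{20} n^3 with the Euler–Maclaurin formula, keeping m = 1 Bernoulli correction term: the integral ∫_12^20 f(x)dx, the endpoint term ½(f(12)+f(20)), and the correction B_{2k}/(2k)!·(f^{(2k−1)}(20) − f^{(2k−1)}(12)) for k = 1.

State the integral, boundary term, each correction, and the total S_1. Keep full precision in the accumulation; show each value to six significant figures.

S_1 ≈ 39744.0

The integral term ∫_12^20 x^3 dx = 34816.0.
Endpoint term: (f(12) + f(20))/2 = (1728.00 + 8000.00)/2 = 4864.00.
Integral + boundary = 39680.0.
k=1: B_{2}/(2)! × [f^{(1)}(20) − f^{(1)}(12)] = 1/12 × (1200.00 − 432.000) = 64.0000.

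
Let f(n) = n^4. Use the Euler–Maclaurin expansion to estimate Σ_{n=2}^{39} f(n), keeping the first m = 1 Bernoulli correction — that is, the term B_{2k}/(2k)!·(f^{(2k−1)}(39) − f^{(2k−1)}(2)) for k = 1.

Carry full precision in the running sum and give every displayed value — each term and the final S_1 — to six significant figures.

S_1 ≈ 1.92213e+07

Integral: ∫_2^39 x^4 dx = 1.80448e+07.
Boundary: ½(f(2) + f(39)) = ½(16.0000 + 2.31344e+06) = 1.15673e+06.
So far: 1.92016e+07.
Order-1 term: 1/12 · (237276 − 32.0000) = 19770.3.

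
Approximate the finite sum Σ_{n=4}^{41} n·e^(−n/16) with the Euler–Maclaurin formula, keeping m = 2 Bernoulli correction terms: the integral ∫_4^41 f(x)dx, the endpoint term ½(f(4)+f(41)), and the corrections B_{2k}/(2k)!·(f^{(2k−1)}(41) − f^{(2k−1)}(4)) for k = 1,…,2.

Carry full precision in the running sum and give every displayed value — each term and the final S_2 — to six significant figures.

∫_4^41 x·e^(−x/16) dx evaluates to 178.890.
½[f(4) + f(41)] = ½[3.11520 + 3.16158] = 3.13839.
Integral + boundary = 182.029.
k=1: B_{2}/(2)! × [f^{(1)}(41) − f^{(1)}(4)] = 1/12 × (-0.120487 − 0.584101) = -0.0587156.
Partial sum through k=1: 181.970.
k=2: B_{4}/(4)! × [f^{(3)}(41) − f^{(3)}(4)] = −1/720 × (0.000131783 − 0.00836602) = 1.14364e-05.

S_2 ≈ 181.970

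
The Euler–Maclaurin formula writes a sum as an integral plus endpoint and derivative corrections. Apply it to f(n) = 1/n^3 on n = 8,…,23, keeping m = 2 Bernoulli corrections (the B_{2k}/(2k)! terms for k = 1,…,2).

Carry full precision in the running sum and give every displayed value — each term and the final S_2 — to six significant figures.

The integral term ∫_8^23 1/x^3 dx = 0.00686732.
½[f(8) + f(23)] = ½[0.00195312 + 8.21895e-05] = 0.00101766.
Running total after boundary: 0.00788498.
Correction k=1: B_{2}/2! · (f^{(1)}(23) − f^{(1)}(8)) = 1/12 · (-1.07204e-05 − (-0.000732422)) = 6.01418e-05.
After k=1: 0.00794512.
Correction k=2: B_{4}/4! · (f^{(3)}(23) − f^{(3)}(8)) = −1/720 · (-4.05307e-07 − (-0.000228882)) = -3.17329e-07.

S_2 ≈ 0.00794480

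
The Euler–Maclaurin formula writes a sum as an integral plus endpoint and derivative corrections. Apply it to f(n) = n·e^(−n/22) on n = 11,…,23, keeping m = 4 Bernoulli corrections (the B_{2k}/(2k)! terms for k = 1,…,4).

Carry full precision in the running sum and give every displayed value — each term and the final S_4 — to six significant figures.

The integral term ∫_11^23 x·e^(−x/22) dx = 92.3246.
½[f(11) + f(23)] = ½[6.67184 + 8.08524] = 7.37854.
Integral + boundary = 99.7031.
k=1: B_{2}/(2)! × [f^{(1)}(23) − f^{(1)}(11)] = 1/12 × (-0.0159787 − 0.303265) = -0.0266037.
Running total after k=1: 99.6765.
k=2: B_{4}/(4)! × [f^{(3)}(23) − f^{(3)}(11)] = −1/720 × (0.00141960 − 0.00313291) = 2.37960e-06.
Running total after k=2: 99.6765.
k=3: B_{6}/(6)! × [f^{(5)}(23) − f^{(5)}(11)] = 1/30240 × (5.93432e-06 − 1.16513e-05) = -1.89054e-10.
Running total after k=3: 99.6765.
k=4: B_{8}/(8)! × [f^{(7)}(23) − f^{(7)}(11)] = −1/1209600 × (1.84619e-08 − 3.47720e-08) = 1.34839e-14.

S_4 ≈ 99.6765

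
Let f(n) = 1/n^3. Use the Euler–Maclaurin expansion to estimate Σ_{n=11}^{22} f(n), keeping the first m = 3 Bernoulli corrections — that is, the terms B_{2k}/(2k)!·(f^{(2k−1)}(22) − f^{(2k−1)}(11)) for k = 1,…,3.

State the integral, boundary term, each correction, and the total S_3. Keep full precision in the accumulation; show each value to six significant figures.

S_3 ≈ 0.00353775

∫_11^22 1/x^3 dx evaluates to 0.00309917.
Endpoint term: (f(11) + f(22))/2 = (0.000751315 + 9.39144e-05)/2 = 0.000422615.
Running total after boundary: 0.00352179.
Order-1 term: 1/12 · (-1.28065e-05 − (-0.000204904)) = 1.60081e-05.
Partial sum through k=1: 0.00353780.
Order-2 term: −1/720 · (-5.29194e-07 − (-3.38684e-05)) = -4.63045e-08.
Partial sum through k=2: 0.00353775.
Order-3 term: 1/30240 · (-4.59218e-08 − (-1.17560e-05)) = 3.87238e-10.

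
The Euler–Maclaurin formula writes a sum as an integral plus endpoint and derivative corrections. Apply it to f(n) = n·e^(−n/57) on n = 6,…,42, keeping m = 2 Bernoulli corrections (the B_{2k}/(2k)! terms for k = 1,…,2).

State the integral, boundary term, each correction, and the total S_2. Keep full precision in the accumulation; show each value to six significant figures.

S_2 ≈ 544.040

∫_6^42 x·e^(−x/57) dx evaluates to 531.345.
½[f(6) + f(42)] = ½[5.40053 + 20.1022] = 12.7513.
Running total after boundary: 544.097.
Order-1 term: 1/12 · (0.125953 − 0.805342) = -0.0566157.
After k=1: 544.040.
Order-2 term: −1/720 · (0.000333395 − 0.000801944) = 6.50763e-07.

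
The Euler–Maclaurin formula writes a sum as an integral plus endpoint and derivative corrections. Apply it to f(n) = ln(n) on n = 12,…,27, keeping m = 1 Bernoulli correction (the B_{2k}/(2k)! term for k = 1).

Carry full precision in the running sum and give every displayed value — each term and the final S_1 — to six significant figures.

S_1 ≈ 47.0552

The integral term ∫_12^27 ln(x) dx = 44.1687.
Boundary: ½(f(12) + f(27)) = ½(2.48491 + 3.29584) = 2.89037.
So far: 47.0591.
Order-1 term: 1/12 · (0.0370370 − 0.0833333) = -0.00385802.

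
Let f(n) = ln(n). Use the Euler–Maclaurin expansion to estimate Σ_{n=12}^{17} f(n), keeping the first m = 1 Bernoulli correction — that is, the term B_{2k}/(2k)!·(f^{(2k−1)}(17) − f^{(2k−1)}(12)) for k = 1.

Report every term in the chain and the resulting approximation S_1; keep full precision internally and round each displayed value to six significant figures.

S_1 ≈ 16.0028

The integral term ∫_12^17 ln(x) dx = 13.3457.
Boundary: ½(f(12) + f(17)) = ½(2.48491 + 2.83321) = 2.65906.
Running total after boundary: 16.0048.
k=1: B_{2}/(2)! × [f^{(1)}(17) − f^{(1)}(12)] = 1/12 × (0.0588235 − 0.0833333) = -0.00204248.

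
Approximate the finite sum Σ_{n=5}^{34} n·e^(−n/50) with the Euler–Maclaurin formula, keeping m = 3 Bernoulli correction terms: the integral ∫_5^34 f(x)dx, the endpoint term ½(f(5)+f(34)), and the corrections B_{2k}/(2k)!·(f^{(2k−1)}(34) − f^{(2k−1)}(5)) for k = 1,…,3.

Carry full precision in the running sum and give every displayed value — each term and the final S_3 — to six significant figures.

S_3 ≈ 371.332

∫_5^34 x·e^(−x/50) dx evaluates to 360.512.
Boundary: ½(f(5) + f(34)) = ½(4.52419 + 17.2250) = 10.8746.
Integral + boundary = 371.386.
Correction k=1: B_{2}/2! · (f^{(1)}(34) − f^{(1)}(5)) = 1/12 · (0.162117 − 0.814354) = -0.0543530.
Partial sum through k=1: 371.332.
Correction k=2: B_{4}/4! · (f^{(3)}(34) − f^{(3)}(5)) = −1/720 · (0.000470141 − 0.00104961) = 8.04821e-07.
Partial sum through k=2: 371.332.
Correction k=3: B_{6}/6! · (f^{(5)}(34) − f^{(5)}(5)) = 1/30240 · (3.50174e-07 − 7.09393e-07) = -1.18789e-11.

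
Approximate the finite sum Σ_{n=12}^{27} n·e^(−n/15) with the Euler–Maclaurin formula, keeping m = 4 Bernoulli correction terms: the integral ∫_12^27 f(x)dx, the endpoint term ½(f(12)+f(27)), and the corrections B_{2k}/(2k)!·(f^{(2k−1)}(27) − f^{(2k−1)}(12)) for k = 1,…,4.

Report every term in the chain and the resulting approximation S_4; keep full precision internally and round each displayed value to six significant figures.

S_4 ≈ 82.7489

∫_12^27 x·e^(−x/15) dx evaluates to 77.8399.
½[f(12) + f(27)] = ½[5.39195 + 4.46307] = 4.92751.
So far: 82.7674.
k=1: B_{2}/(2)! × [f^{(1)}(27) − f^{(1)}(12)] = 1/12 × (-0.132239 − 0.0898658) = -0.0185087.
Running total after k=1: 82.7489.
k=2: B_{4}/(4)! × [f^{(3)}(27) − f^{(3)}(12)] = −1/720 × (0.000881594 − 0.00439344) = 4.87756e-06.
Running total after k=2: 82.7489.
k=3: B_{6}/(6)! × [f^{(5)}(27) − f^{(5)}(12)] = 1/30240 × (1.04485e-05 − 3.72777e-05) = -8.87207e-10.
Running total after k=3: 82.7489.
k=4: B_{8}/(8)! × [f^{(7)}(27) − f^{(7)}(12)] = −1/1209600 × (7.54616e-08 − 2.44573e-07) = 1.39808e-13.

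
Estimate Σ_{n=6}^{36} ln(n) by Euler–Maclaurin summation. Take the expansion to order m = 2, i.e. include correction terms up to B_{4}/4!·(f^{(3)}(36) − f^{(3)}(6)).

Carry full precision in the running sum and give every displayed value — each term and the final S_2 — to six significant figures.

∫_6^36 ln(x) dx evaluates to 88.2561.
½[f(6) + f(36)] = ½[1.79176 + 3.58352] = 2.68764.
Integral + boundary = 90.9438.
Correction k=1: B_{2}/2! · (f^{(1)}(36) − f^{(1)}(6)) = 1/12 · (0.0277778 − 0.166667) = -0.0115741.
Running total after k=1: 90.9322.
Correction k=2: B_{4}/4! · (f^{(3)}(36) − f^{(3)}(6)) = −1/720 · (4.28669e-05 − 0.00925926) = 1.28005e-05.

S_2 ≈ 90.9322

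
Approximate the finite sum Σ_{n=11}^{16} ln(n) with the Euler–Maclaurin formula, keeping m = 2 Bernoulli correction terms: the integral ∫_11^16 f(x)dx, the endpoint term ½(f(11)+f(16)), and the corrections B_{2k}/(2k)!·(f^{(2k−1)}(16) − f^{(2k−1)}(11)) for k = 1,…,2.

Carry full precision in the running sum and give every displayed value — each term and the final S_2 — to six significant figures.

The integral term ∫_11^16 ln(x) dx = 12.9846.
Endpoint term: (f(11) + f(16))/2 = (2.39790 + 2.77259)/2 = 2.58524.
Integral + boundary = 15.5698.
k=1: B_{2}/(2)! × [f^{(1)}(16) − f^{(1)}(11)] = 1/12 × (0.0625000 − 0.0909091) = -0.00236742.
After k=1: 15.5674.
k=2: B_{4}/(4)! × [f^{(3)}(16) − f^{(3)}(11)] = −1/720 × (0.000488281 − 0.00150263) = 1.40882e-06.

S_2 ≈ 15.5674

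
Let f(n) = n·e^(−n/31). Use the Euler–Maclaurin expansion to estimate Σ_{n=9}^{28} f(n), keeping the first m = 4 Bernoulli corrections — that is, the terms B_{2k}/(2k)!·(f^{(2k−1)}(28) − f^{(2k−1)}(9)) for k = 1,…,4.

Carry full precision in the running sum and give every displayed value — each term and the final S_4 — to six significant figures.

∫_9^28 x·e^(−x/31) dx evaluates to 186.327.
½[f(9) + f(28)] = ½[6.73220 + 11.3473] = 9.03974.
Integral + boundary = 195.366.
Order-1 term: 1/12 · (0.0392187 − 0.530854) = -0.0409696.
After k=1: 195.325.
Order-2 term: −1/720 · (0.000884224 − 0.00210916) = 1.70129e-06.
After k=2: 195.325.
Order-3 term: 1/30240 · (1.79775e-06 − 3.81469e-06) = -6.66977e-11.
After k=3: 195.325.
Order-4 term: −1/1209600 · (2.78397e-09 − 5.65517e-09) = 2.37368e-15.

S_4 ≈ 195.325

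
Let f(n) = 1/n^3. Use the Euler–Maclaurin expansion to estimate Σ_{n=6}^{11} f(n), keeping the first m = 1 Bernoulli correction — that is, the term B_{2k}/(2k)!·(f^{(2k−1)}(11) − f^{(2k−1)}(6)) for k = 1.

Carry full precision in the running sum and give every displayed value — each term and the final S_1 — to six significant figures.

S_1 ≈ 0.0126230

The integral term ∫_6^11 1/x^3 dx = 0.00975666.
½[f(6) + f(11)] = ½[0.00462963 + 0.000751315] = 0.00269047.
So far: 0.0124471.
Correction k=1: B_{2}/2! · (f^{(1)}(11) − f^{(1)}(6)) = 1/12 · (-0.000204904 − (-0.00231481)) = 0.000175826.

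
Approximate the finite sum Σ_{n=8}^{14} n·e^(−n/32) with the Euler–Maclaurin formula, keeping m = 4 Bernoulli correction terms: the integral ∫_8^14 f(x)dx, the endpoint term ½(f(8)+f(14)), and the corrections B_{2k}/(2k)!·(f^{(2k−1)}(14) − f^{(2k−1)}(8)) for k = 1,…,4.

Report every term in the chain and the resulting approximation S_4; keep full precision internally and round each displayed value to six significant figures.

∫_8^14 x·e^(−x/32) dx evaluates to 46.4704.
Boundary: ½(f(8) + f(14)) = ½(6.23041 + 9.03908) = 7.63474.
Running total after boundary: 54.1051.
k=1: B_{2}/(2)! × [f^{(1)}(14) − f^{(1)}(8)] = 1/12 × (0.363177 − 0.584101) = -0.0184103.
Partial sum through k=1: 54.0867.
k=2: B_{4}/(4)! × [f^{(3)}(14) − f^{(3)}(8)] = −1/720 × (0.00161570 − 0.00209151) = 6.60845e-07.
Partial sum through k=2: 54.0867.
k=3: B_{6}/(6)! × [f^{(5)}(14) − f^{(5)}(8)] = 1/30240 × (2.80931e-06 − 3.52793e-06) = -2.37640e-11.
Partial sum through k=3: 54.0867.
k=4: B_{8}/(8)! × [f^{(7)}(14) − f^{(7)}(8)] = −1/1209600 × (3.94608e-09 − 4.89587e-09) = 7.85216e-16.

S_4 ≈ 54.0867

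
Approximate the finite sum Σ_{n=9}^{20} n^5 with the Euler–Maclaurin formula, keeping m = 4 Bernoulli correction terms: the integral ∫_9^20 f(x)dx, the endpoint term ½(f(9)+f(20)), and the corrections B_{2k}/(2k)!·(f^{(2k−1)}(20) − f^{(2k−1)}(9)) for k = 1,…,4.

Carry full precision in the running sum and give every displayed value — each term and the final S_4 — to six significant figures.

S_4 ≈ 1.22715e+07

∫_9^20 x^5 dx evaluates to 1.05781e+07.
Endpoint term: (f(9) + f(20))/2 = (59049.0 + 3.20000e+06)/2 = 1.62952e+06.
Integral + boundary = 1.22076e+07.
Order-1 term: 1/12 · (800000 − 32805.0) = 63932.9.
Partial sum through k=1: 1.22716e+07.
Order-2 term: −1/720 · (24000.0 − 4860.00) = -26.5833.
Partial sum through k=2: 1.22715e+07.
Order-3 term: 1/30240 · (120.000 − 120.000) = 0.00000.
Partial sum through k=3: 1.22715e+07.
Order-4 term: −1/1209600 · (0.00000 − 0.00000) = 0.00000.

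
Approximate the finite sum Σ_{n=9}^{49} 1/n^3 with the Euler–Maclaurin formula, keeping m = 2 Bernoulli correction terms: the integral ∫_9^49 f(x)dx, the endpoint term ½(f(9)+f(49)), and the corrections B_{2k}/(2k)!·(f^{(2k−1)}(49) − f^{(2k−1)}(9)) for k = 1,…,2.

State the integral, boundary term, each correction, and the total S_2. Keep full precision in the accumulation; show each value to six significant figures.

S_2 ≈ 0.00669262

Integral: ∫_9^49 1/x^3 dx = 0.00596459.
Boundary: ½(f(9) + f(49)) = ½(0.00137174 + 8.49986e-06) = 0.000690121.
So far: 0.00665471.
Correction k=1: B_{2}/2! · (f^{(1)}(49) − f^{(1)}(9)) = 1/12 · (-5.20400e-07 − (-0.000457247)) = 3.80606e-05.
After k=1: 0.00669277.
Correction k=2: B_{4}/4! · (f^{(3)}(49) − f^{(3)}(9)) = −1/720 · (-4.33486e-09 − (-0.000112901)) = -1.56800e-07.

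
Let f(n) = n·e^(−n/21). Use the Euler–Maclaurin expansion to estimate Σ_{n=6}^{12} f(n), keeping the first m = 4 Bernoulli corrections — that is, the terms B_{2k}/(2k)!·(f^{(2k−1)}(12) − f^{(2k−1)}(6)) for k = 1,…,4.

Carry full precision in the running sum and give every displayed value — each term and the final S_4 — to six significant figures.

S_4 ≈ 40.3561

∫_6^12 x·e^(−x/21) dx evaluates to 34.7380.
Endpoint term: (f(6) + f(12))/2 = (4.50886 + 6.77662)/2 = 5.64274.
Running total after boundary: 40.3807.
Correction k=1: B_{2}/2! · (f^{(1)}(12) − f^{(1)}(6)) = 1/12 · (0.242022 − 0.536769) = -0.0245623.
After k=1: 40.3561.
Correction k=2: B_{4}/4! · (f^{(3)}(12) − f^{(3)}(6)) = −1/720 · (0.00310988 − 0.00462522) = 2.10464e-06.
After k=2: 40.3561.
Correction k=3: B_{6}/6! · (f^{(5)}(12) − f^{(5)}(6)) = 1/30240 · (1.28593e-05 − 1.82161e-05) = -1.77141e-10.
After k=3: 40.3561.
Correction k=4: B_{8}/8! · (f^{(7)}(12) − f^{(7)}(6)) = −1/1209600 · (4.23283e-08 − 5.88301e-08) = 1.36424e-14.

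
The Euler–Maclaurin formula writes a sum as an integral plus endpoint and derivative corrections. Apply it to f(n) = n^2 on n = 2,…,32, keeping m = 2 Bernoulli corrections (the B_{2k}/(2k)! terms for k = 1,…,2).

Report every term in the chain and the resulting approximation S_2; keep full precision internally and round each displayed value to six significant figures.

∫_2^32 x^2 dx evaluates to 10920.0.
Boundary: ½(f(2) + f(32)) = ½(4.00000 + 1024.00) = 514.000.
Integral + boundary = 11434.0.
k=1: B_{2}/(2)! × [f^{(1)}(32) − f^{(1)}(2)] = 1/12 × (64.0000 − 4.00000) = 5.00000.
Partial sum through k=1: 11439.0.
k=2: B_{4}/(4)! × [f^{(3)}(32) − f^{(3)}(2)] = −1/720 × (0.00000 − 0.00000) = 0.00000.

S_2 ≈ 11439.0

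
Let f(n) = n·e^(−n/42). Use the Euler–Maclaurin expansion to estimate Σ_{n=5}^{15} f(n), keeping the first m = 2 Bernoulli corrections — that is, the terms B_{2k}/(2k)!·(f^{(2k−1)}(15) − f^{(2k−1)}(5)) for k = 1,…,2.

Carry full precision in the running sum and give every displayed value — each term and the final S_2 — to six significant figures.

Integral: ∫_5^15 x·e^(−x/42) dx = 77.4331.
Endpoint term: (f(5) + f(15))/2 = (4.43883 + 10.4951)/2 = 7.46696.
So far: 84.9001.
k=1: B_{2}/(2)! × [f^{(1)}(15) − f^{(1)}(5)] = 1/12 × (0.449789 − 0.782079) = -0.0276908.
Partial sum through k=1: 84.8724.
k=2: B_{4}/(4)! × [f^{(3)}(15) − f^{(3)}(5)] = −1/720 × (0.00104826 − 0.00144989) = 5.57820e-07.

S_2 ≈ 84.8724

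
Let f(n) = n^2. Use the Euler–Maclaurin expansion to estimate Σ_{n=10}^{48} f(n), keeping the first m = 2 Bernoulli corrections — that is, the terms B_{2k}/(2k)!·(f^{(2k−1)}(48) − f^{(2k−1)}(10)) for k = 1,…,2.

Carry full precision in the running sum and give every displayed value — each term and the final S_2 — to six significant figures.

Integral: ∫_10^48 x^2 dx = 36530.7.
½[f(10) + f(48)] = ½[100.000 + 2304.00] = 1202.00.
Integral + boundary = 37732.7.
Correction k=1: B_{2}/2! · (f^{(1)}(48) − f^{(1)}(10)) = 1/12 · (96.0000 − 20.0000) = 6.33333.
Running total after k=1: 37739.0.
Correction k=2: B_{4}/4! · (f^{(3)}(48) − f^{(3)}(10)) = −1/720 · (0.00000 − 0.00000) = 0.00000.

S_2 ≈ 37739.0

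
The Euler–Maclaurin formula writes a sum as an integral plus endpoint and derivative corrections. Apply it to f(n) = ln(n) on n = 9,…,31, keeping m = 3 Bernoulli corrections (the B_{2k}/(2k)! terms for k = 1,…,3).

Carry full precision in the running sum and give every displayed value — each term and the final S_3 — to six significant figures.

∫_9^31 ln(x) dx evaluates to 64.6786.
Endpoint term: (f(9) + f(31))/2 = (2.19722 + 3.43399)/2 = 2.81561.
Integral + boundary = 67.4942.
Order-1 term: 1/12 · (0.0322581 − 0.111111) = -0.00657109.
Running total after k=1: 67.4876.
Order-2 term: −1/720 · (6.71344e-05 − 0.00274348) = 3.71715e-06.
Running total after k=2: 67.4876.
Order-3 term: 1/30240 · (8.38306e-07 − 0.000406442) = -1.34128e-08.

S_3 ≈ 67.4876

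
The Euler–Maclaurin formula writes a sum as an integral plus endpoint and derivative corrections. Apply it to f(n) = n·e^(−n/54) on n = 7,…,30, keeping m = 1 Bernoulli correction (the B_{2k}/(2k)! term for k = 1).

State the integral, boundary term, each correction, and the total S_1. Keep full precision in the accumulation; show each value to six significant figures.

Integral: ∫_7^30 x·e^(−x/54) dx = 290.972.
Boundary: ½(f(7) + f(30)) = ½(6.14894 + 17.2126) = 11.6808.
So far: 302.653.
Correction k=1: B_{2}/2! · (f^{(1)}(30) − f^{(1)}(7)) = 1/12 · (0.255002 − 0.764551) = -0.0424625.

S_1 ≈ 302.611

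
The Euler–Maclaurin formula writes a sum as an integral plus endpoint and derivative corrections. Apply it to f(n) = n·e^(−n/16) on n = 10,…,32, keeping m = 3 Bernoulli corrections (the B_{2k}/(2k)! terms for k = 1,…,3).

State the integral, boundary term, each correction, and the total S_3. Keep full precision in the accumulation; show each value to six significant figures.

The integral term ∫_10^32 x·e^(−x/16) dx = 118.731.
½[f(10) + f(32)] = ½[5.35261 + 4.33073] = 4.84167.
Running total after boundary: 123.573.
k=1: B_{2}/(2)! × [f^{(1)}(32) − f^{(1)}(10)] = 1/12 × (-0.135335 − 0.200723) = -0.0280049.
After k=1: 123.545.
k=2: B_{4}/(4)! × [f^{(3)}(32) − f^{(3)}(10)] = −1/720 × (0.000528653 − 0.00496580) = 6.16271e-06.
After k=2: 123.545.
k=3: B_{6}/(6)! × [f^{(5)}(32) − f^{(5)}(10)] = 1/30240 × (6.19516e-06 − 3.57326e-05) = -9.76766e-10.

S_3 ≈ 123.545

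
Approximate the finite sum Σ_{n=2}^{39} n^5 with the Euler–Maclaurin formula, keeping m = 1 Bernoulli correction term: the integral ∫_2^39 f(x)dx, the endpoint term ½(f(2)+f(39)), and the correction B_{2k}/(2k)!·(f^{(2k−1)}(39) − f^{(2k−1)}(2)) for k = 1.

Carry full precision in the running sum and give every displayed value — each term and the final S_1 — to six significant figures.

S_1 ≈ 6.32533e+08

The integral term ∫_2^39 x^5 dx = 5.86457e+08.
½[f(2) + f(39)] = ½[32.0000 + 9.02242e+07] = 4.51121e+07.
Running total after boundary: 6.31569e+08.
k=1: B_{2}/(2)! × [f^{(1)}(39) − f^{(1)}(2)] = 1/12 × (1.15672e+07 − 80.0000) = 963927.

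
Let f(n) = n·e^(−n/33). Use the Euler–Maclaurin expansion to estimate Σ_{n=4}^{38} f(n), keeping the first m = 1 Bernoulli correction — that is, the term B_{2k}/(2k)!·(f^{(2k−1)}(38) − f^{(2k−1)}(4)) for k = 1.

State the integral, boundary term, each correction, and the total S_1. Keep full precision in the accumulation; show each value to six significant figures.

The integral term ∫_4^38 x·e^(−x/33) dx = 340.861.
Boundary: ½(f(4) + f(38)) = ½(3.54338 + 12.0140) = 7.77868.
So far: 348.640.
Correction k=1: B_{2}/2! · (f^{(1)}(38) − f^{(1)}(4)) = 1/12 · (-0.0479026 − 0.778471) = -0.0688644.

S_1 ≈ 348.571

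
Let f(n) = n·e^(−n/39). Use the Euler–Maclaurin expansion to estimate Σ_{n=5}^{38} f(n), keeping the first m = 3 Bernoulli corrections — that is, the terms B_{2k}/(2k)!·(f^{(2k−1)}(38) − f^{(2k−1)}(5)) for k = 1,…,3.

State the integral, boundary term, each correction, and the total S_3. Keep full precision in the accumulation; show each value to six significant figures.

S_3 ≈ 385.391

∫_5^38 x·e^(−x/39) dx evaluates to 376.084.
½[f(5) + f(38)] = ½[4.39836 + 14.3425] = 9.37043.
Running total after boundary: 385.454.
Order-1 term: 1/12 · (0.00967780 − 0.766894) = -0.0631014.
Partial sum through k=1: 385.391.
Order-2 term: −1/720 · (0.000502660 − 0.00166091) = 1.60868e-06.
Partial sum through k=2: 385.391.
Order-3 term: 1/30240 · (6.56777e-07 − 1.85247e-06) = -3.95402e-11.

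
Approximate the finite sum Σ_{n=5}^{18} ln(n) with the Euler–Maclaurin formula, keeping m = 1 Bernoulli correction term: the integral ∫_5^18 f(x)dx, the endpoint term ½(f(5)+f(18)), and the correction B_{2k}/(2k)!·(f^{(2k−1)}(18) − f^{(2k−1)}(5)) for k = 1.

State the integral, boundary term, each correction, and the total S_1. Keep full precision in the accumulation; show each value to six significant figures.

S_1 ≈ 33.2174

Integral: ∫_5^18 ln(x) dx = 30.9795.
½[f(5) + f(18)] = ½[1.60944 + 2.89037] = 2.24990.
Integral + boundary = 33.2294.
Correction k=1: B_{2}/2! · (f^{(1)}(18) − f^{(1)}(5)) = 1/12 · (0.0555556 − 0.200000) = -0.0120370.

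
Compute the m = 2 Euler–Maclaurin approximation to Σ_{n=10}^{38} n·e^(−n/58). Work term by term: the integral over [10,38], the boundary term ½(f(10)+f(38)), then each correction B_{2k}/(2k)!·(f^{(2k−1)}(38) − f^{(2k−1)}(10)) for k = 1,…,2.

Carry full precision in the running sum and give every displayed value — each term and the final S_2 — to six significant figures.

S_2 ≈ 441.670

The integral term ∫_10^38 x·e^(−x/58) dx = 427.637.
½[f(10) + f(38)] = ½[8.41631 + 19.7354] = 14.0759.
Running total after boundary: 441.713.
k=1: B_{2}/(2)! × [f^{(1)}(38) − f^{(1)}(10)] = 1/12 × (0.179087 − 0.696522) = -0.0431196.
Running total after k=1: 441.670.
k=2: B_{4}/(4)! × [f^{(3)}(38) − f^{(3)}(10)] = −1/720 × (0.000362007 − 0.000707427) = 4.79749e-07.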